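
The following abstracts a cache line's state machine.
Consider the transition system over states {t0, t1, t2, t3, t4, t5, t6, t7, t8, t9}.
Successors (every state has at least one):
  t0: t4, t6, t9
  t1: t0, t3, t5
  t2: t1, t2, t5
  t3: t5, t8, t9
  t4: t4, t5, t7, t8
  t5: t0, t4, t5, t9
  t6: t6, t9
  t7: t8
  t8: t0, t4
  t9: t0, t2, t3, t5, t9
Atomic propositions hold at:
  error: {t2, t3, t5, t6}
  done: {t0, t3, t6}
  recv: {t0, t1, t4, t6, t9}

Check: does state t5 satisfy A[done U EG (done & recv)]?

Sat(done & recv) = {t0, t6}
EG (done & recv): greatest fixpoint, start Z0 = {t0, t6}, keep only states in Sat with some successor in Z. Already a fixed point.
Sat(EG (done & recv)) = {t0, t6}
A[done U EG (done & recv)]: least fixpoint, start Z0 = Sat(EG (done & recv)) = {t0, t6}, add states in Sat(done) with every successor in Z. Already a fixed point.
Sat(A[done U EG (done & recv)]) = {t0, t6}
t5 ∉ Sat(A[done U EG (done & recv)]) = {t0, t6}, so the formula does not hold at t5.

No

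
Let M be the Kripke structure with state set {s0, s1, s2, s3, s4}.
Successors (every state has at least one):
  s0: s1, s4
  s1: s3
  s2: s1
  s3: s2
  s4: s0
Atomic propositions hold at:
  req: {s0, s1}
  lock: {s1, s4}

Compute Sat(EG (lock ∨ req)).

Sat(lock ∨ req) = {s0, s1, s4}
EG (lock ∨ req): greatest fixpoint, start Z0 = {s0, s1, s4}, keep only states in Sat with some successor in Z. Z1 = {s0, s4}; fixed.
Sat(EG (lock ∨ req)) = {s0, s4}

{s0, s4}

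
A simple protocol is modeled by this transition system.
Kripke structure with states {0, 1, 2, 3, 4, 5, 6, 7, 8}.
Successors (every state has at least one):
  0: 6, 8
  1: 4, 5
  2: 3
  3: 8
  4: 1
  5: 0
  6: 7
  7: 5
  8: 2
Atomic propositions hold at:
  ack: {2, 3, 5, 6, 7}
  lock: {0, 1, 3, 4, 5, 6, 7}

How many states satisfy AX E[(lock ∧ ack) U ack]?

Sat(lock ∧ ack) = {3, 5, 6, 7}
E[(lock ∧ ack) U ack]: least fixpoint, start Z0 = Sat(ack) = {2, 3, 5, 6, 7}, add states in Sat(lock ∧ ack) with some successor in Z. Already a fixed point.
Sat(E[(lock ∧ ack) U ack]) = {2, 3, 5, 6, 7}
Sat(AX E[(lock ∧ ack) U ack]) = {s : every successor in {2, 3, 5, 6, 7}} = {2, 6, 7, 8}
|Sat(AX E[(lock ∧ ack) U ack])| = |{2, 6, 7, 8}| = 4.

4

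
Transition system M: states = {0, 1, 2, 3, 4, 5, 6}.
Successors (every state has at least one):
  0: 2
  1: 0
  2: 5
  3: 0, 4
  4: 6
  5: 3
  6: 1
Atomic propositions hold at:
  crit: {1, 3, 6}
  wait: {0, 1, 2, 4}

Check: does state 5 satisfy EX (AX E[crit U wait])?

Yes

E[crit U wait]: least fixpoint, start Z0 = Sat(wait) = {0, 1, 2, 4}, add states in Sat(crit) with some successor in Z. Z1 = {0, 1, 2, 3, 4, 6}; fixed.
Sat(E[crit U wait]) = {0, 1, 2, 3, 4, 6}
Sat(AX E[crit U wait]) = {s : every successor in {0, 1, 2, 3, 4, 6}} = {0, 1, 3, 4, 5, 6}
Sat(EX (AX E[crit U wait])) = {s : some successor in {0, 1, 3, 4, 5, 6}} = {1, 2, 3, 4, 5, 6}
5 ∈ Sat(EX (AX E[crit U wait])) = {1, 2, 3, 4, 5, 6}, so the formula holds at 5.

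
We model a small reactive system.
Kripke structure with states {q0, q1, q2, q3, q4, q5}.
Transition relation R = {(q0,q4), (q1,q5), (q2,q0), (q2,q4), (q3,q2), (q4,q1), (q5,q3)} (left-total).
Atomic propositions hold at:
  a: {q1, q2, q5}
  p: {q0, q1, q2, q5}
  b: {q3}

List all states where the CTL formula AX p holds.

Sat(AX p) = {s : every successor in {q0, q1, q2, q5}} = {q1, q3, q4}

{q1, q3, q4}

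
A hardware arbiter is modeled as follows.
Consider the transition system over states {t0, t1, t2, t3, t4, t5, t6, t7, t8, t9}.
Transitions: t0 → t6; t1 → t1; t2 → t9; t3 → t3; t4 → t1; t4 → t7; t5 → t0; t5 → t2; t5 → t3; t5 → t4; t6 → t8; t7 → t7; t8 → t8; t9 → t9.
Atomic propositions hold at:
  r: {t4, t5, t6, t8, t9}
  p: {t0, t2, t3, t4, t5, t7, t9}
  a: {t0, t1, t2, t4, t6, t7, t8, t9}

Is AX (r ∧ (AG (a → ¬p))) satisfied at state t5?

No

Sat(¬p) = {t1, t6, t8}
Sat(a → ¬p) = {t1, t3, t5, t6, t8}
AG (a → ¬p): greatest fixpoint, start Z0 = {t1, t3, t5, t6, t8}, keep only states in Sat with every successor in Z. Z1 = {t1, t3, t6, t8}; fixed.
Sat(AG (a → ¬p)) = {t1, t3, t6, t8}
Sat(r ∧ (AG (a → ¬p))) = {t6, t8}
Sat(AX (r ∧ (AG (a → ¬p)))) = {s : every successor in {t6, t8}} = {t0, t6, t8}
t5 ∉ Sat(AX (r ∧ (AG (a → ¬p)))) = {t0, t6, t8}, so the formula does not hold at t5.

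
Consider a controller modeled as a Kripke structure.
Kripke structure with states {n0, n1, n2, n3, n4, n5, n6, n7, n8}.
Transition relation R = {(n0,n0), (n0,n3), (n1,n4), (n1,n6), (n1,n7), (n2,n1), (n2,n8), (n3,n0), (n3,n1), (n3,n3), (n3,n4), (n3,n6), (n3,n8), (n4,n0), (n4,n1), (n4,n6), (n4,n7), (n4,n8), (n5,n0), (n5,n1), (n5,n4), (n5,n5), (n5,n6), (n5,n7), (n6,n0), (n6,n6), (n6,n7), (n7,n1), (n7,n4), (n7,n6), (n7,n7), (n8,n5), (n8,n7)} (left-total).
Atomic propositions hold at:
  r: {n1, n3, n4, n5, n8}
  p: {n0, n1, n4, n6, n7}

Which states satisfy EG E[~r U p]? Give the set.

{n0, n1, n2, n4, n6, n7}

Sat(~r) = {n0, n2, n6, n7}
E[~r U p]: least fixpoint, start Z0 = Sat(p) = {n0, n1, n4, n6, n7}, add states in Sat(~r) with some successor in Z. Z1 = {n0, n1, n2, n4, n6, n7}; fixed.
Sat(E[~r U p]) = {n0, n1, n2, n4, n6, n7}
EG E[~r U p]: greatest fixpoint, start Z0 = {n0, n1, n2, n4, n6, n7}, keep only states in Sat with some successor in Z. Already a fixed point.
Sat(EG E[~r U p]) = {n0, n1, n2, n4, n6, n7}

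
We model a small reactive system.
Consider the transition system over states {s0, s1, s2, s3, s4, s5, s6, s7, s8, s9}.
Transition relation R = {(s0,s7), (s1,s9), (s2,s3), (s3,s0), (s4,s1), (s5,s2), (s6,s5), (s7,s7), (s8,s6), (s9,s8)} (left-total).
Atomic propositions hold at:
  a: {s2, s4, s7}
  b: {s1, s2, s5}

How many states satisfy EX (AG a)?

2

AG a: greatest fixpoint, start Z0 = {s2, s4, s7}, keep only states in Sat with every successor in Z. Z1 = {s7}; fixed.
Sat(AG a) = {s7}
Sat(EX (AG a)) = {s : some successor in {s7}} = {s0, s7}
|Sat(EX (AG a))| = |{s0, s7}| = 2.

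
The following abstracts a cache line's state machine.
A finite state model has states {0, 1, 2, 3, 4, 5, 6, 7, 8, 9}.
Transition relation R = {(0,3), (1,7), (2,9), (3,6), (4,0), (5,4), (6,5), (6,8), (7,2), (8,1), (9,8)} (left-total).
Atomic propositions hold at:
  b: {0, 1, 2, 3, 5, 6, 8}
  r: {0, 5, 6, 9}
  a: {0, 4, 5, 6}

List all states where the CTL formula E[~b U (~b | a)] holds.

Sat(~b) = {4, 7, 9}
Sat(~b | a) = {0, 4, 5, 6, 7, 9}
E[~b U (~b | a)]: least fixpoint, start Z0 = Sat((~b | a)) = {0, 4, 5, 6, 7, 9}, add states in Sat(~b) with some successor in Z. Already a fixed point.
Sat(E[~b U (~b | a)]) = {0, 4, 5, 6, 7, 9}

{0, 4, 5, 6, 7, 9}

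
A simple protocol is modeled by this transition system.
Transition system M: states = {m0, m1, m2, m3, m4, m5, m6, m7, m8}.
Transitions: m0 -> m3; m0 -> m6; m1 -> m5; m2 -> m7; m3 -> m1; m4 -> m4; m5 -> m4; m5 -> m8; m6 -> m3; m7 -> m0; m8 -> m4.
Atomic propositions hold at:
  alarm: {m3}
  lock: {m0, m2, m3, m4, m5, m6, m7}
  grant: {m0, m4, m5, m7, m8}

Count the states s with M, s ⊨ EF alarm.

5

EF alarm: least fixpoint, start Z0 = {m3}, add states with some successor in Z. Z1 = {m0, m3, m6}; Z2 = {m0, m3, m6, m7}; Z3 = {m0, m2, m3, m6, m7}; fixed.
Sat(EF alarm) = {m0, m2, m3, m6, m7}
|Sat(EF alarm)| = |{m0, m2, m3, m6, m7}| = 5.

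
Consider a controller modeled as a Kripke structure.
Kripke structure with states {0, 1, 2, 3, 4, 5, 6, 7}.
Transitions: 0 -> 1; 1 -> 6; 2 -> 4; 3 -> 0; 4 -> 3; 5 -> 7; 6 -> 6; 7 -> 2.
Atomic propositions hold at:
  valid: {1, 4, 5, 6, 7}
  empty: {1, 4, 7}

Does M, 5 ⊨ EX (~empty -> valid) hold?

Sat(~empty) = {0, 2, 3, 5, 6}
Sat(~empty -> valid) = {1, 4, 5, 6, 7}
Sat(EX (~empty -> valid)) = {s : some successor in {1, 4, 5, 6, 7}} = {0, 1, 2, 5, 6}
5 ∈ Sat(EX (~empty -> valid)) = {0, 1, 2, 5, 6}, so the formula holds at 5.

Yes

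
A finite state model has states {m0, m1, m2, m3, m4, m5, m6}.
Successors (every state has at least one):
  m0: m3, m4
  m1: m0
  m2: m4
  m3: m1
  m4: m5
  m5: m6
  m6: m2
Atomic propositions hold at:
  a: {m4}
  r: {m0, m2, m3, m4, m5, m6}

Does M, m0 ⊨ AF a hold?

AF a: least fixpoint, start Z0 = {m4}, add states with every successor in Z. Z1 = {m2, m4}; Z2 = {m2, m4, m6}; Z3 = {m2, m4, m5, m6}; fixed.
Sat(AF a) = {m2, m4, m5, m6}
m0 ∉ Sat(AF a) = {m2, m4, m5, m6}, so the formula does not hold at m0.

No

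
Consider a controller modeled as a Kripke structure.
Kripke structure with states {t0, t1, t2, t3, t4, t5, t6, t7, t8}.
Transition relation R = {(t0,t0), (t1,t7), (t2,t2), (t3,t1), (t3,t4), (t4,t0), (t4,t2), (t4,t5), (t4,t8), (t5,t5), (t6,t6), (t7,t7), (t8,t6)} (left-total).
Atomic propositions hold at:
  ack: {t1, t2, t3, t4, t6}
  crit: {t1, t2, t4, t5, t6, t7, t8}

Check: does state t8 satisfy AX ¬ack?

Sat(¬ack) = {t0, t5, t7, t8}
Sat(AX ¬ack) = {s : every successor in {t0, t5, t7, t8}} = {t0, t1, t5, t7}
t8 ∉ Sat(AX ¬ack) = {t0, t1, t5, t7}, so the formula does not hold at t8.

No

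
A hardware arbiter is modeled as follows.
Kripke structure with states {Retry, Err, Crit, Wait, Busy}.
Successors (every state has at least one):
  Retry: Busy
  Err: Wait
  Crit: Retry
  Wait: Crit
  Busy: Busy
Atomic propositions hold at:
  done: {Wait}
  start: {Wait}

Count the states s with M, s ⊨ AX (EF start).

1

EF start: least fixpoint, start Z0 = {Wait}, add states with some successor in Z. Z1 = {Err, Wait}; fixed.
Sat(EF start) = {Err, Wait}
Sat(AX (EF start)) = {s : every successor in {Err, Wait}} = {Err}
|Sat(AX (EF start))| = |{Err}| = 1.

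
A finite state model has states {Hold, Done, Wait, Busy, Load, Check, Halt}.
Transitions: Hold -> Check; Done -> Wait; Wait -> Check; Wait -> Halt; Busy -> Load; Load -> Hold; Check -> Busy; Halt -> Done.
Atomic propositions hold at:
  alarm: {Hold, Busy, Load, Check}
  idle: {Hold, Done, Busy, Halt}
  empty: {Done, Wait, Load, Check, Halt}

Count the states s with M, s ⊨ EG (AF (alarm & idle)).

4

Sat(alarm & idle) = {Hold, Busy}
AF (alarm & idle): least fixpoint, start Z0 = {Hold, Busy}, add states with every successor in Z. Z1 = {Hold, Busy, Load, Check}; fixed.
Sat(AF (alarm & idle)) = {Hold, Busy, Load, Check}
EG (AF (alarm & idle)): greatest fixpoint, start Z0 = {Hold, Busy, Load, Check}, keep only states in Sat with some successor in Z. Already a fixed point.
Sat(EG (AF (alarm & idle))) = {Hold, Busy, Load, Check}
|Sat(EG (AF (alarm & idle)))| = |{Hold, Busy, Load, Check}| = 4.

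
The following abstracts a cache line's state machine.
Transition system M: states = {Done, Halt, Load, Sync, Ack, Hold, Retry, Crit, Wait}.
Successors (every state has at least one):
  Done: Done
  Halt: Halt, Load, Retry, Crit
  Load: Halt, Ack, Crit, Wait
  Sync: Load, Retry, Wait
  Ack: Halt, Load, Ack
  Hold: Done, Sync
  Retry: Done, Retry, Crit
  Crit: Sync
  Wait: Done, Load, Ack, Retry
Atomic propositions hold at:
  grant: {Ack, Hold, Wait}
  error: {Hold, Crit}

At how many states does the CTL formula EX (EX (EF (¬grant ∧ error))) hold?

8

Sat(¬grant) = {Done, Halt, Load, Sync, Retry, Crit}
Sat(¬grant ∧ error) = {Crit}
EF (¬grant ∧ error): least fixpoint, start Z0 = {Crit}, add states with some successor in Z. Z1 = {Halt, Load, Retry, Crit}; Z2 = {Halt, Load, Sync, Ack, Retry, Crit, Wait}; Z3 = {Halt, Load, Sync, Ack, Hold, Retry, Crit, Wait}; fixed.
Sat(EF (¬grant ∧ error)) = {Halt, Load, Sync, Ack, Hold, Retry, Crit, Wait}
Sat(EX (EF (¬grant ∧ error))) = {s : some successor in {Halt, Load, Sync, Ack, Hold, Retry, Crit, Wait}} = {Halt, Load, Sync, Ack, Hold, Retry, Crit, Wait}
Sat(EX (EX (EF (¬grant ∧ error)))) = {s : some successor in {Halt, Load, Sync, Ack, Hold, Retry, Crit, Wait}} = {Halt, Load, Sync, Ack, Hold, Retry, Crit, Wait}
|Sat(EX (EX (EF (¬grant ∧ error))))| = |{Halt, Load, Sync, Ack, Hold, Retry, Crit, Wait}| = 8.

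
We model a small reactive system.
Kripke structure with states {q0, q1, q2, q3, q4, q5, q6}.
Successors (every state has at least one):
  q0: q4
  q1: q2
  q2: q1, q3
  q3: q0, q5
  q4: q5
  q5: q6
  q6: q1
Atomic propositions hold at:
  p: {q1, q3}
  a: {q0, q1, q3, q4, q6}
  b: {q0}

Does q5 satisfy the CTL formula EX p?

No

Sat(EX p) = {s : some successor in {q1, q3}} = {q2, q6}
q5 ∉ Sat(EX p) = {q2, q6}, so the formula does not hold at q5.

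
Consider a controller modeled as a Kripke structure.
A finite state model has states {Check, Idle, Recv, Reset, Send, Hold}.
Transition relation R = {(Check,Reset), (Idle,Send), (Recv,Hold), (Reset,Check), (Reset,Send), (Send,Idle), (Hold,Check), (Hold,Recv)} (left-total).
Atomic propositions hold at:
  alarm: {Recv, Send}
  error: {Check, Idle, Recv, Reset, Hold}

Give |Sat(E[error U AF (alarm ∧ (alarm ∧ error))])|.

Sat(alarm ∧ error) = {Recv}
Sat(alarm ∧ (alarm ∧ error)) = {Recv}
AF (alarm ∧ (alarm ∧ error)): least fixpoint, start Z0 = {Recv}, add states with every successor in Z. Already a fixed point.
Sat(AF (alarm ∧ (alarm ∧ error))) = {Recv}
E[error U AF (alarm ∧ (alarm ∧ error))]: least fixpoint, start Z0 = Sat(AF (alarm ∧ (alarm ∧ error))) = {Recv}, add states in Sat(error) with some successor in Z. Z1 = {Recv, Hold}; fixed.
Sat(E[error U AF (alarm ∧ (alarm ∧ error))]) = {Recv, Hold}
|Sat(E[error U AF (alarm ∧ (alarm ∧ error))])| = |{Recv, Hold}| = 2.

2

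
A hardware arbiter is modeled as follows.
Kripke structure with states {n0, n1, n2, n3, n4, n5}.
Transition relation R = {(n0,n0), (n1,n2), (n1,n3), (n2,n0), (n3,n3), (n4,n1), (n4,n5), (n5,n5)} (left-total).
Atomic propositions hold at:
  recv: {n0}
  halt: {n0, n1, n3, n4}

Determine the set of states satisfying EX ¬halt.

{n1, n4, n5}

Sat(¬halt) = {n2, n5}
Sat(EX ¬halt) = {s : some successor in {n2, n5}} = {n1, n4, n5}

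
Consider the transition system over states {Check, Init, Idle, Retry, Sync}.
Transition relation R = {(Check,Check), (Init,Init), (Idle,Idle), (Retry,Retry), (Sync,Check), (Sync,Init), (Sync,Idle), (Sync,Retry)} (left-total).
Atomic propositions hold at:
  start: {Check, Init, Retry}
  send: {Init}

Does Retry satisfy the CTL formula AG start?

AG start: greatest fixpoint, start Z0 = {Check, Init, Retry}, keep only states in Sat with every successor in Z. Already a fixed point.
Sat(AG start) = {Check, Init, Retry}
Retry ∈ Sat(AG start) = {Check, Init, Retry}, so the formula holds at Retry.

Yes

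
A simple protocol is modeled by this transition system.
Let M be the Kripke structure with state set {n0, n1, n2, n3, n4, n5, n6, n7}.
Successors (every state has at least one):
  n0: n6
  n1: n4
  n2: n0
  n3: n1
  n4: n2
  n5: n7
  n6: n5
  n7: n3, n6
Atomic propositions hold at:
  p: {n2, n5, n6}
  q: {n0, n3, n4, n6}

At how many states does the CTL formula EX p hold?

Sat(EX p) = {s : some successor in {n2, n5, n6}} = {n0, n4, n6, n7}
|Sat(EX p)| = |{n0, n4, n6, n7}| = 4.

4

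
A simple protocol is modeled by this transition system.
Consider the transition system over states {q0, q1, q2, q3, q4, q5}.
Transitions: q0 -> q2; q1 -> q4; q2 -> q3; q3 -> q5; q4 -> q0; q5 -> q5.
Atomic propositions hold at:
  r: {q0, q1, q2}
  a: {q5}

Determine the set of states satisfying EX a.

Sat(EX a) = {s : some successor in {q5}} = {q3, q5}

{q3, q5}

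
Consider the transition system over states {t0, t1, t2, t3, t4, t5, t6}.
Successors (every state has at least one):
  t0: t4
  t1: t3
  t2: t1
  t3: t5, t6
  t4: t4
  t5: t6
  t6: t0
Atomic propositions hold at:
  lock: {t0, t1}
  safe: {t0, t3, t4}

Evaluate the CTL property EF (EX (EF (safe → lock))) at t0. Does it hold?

No

Sat(safe → lock) = {t0, t1, t2, t5, t6}
EF (safe → lock): least fixpoint, start Z0 = {t0, t1, t2, t5, t6}, add states with some successor in Z. Z1 = {t0, t1, t2, t3, t5, t6}; fixed.
Sat(EF (safe → lock)) = {t0, t1, t2, t3, t5, t6}
Sat(EX (EF (safe → lock))) = {s : some successor in {t0, t1, t2, t3, t5, t6}} = {t1, t2, t3, t5, t6}
EF (EX (EF (safe → lock))): least fixpoint, start Z0 = {t1, t2, t3, t5, t6}, add states with some successor in Z. Already a fixed point.
Sat(EF (EX (EF (safe → lock)))) = {t1, t2, t3, t5, t6}
t0 ∉ Sat(EF (EX (EF (safe → lock)))) = {t1, t2, t3, t5, t6}, so the formula does not hold at t0.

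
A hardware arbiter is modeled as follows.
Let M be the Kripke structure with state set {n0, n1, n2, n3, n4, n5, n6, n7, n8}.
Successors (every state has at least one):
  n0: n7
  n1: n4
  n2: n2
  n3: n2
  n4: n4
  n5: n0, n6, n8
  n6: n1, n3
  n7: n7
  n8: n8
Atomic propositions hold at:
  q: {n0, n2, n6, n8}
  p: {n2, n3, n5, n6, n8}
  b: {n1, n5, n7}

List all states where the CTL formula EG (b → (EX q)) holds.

{n2, n3, n4, n5, n6, n8}

Sat(EX q) = {s : some successor in {n0, n2, n6, n8}} = {n2, n3, n5, n8}
Sat(b → (EX q)) = {n0, n2, n3, n4, n5, n6, n8}
EG (b → (EX q)): greatest fixpoint, start Z0 = {n0, n2, n3, n4, n5, n6, n8}, keep only states in Sat with some successor in Z. Z1 = {n2, n3, n4, n5, n6, n8}; fixed.
Sat(EG (b → (EX q))) = {n2, n3, n4, n5, n6, n8}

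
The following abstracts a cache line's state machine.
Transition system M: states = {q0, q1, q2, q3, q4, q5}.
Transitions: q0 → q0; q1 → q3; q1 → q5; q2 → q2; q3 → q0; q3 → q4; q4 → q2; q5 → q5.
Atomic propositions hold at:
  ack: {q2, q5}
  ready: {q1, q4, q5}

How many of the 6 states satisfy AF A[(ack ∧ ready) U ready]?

Sat(ack ∧ ready) = {q5}
A[(ack ∧ ready) U ready]: least fixpoint, start Z0 = Sat(ready) = {q1, q4, q5}, add states in Sat(ack ∧ ready) with every successor in Z. Already a fixed point.
Sat(A[(ack ∧ ready) U ready]) = {q1, q4, q5}
AF A[(ack ∧ ready) U ready]: least fixpoint, start Z0 = {q1, q4, q5}, add states with every successor in Z. Already a fixed point.
Sat(AF A[(ack ∧ ready) U ready]) = {q1, q4, q5}
|Sat(AF A[(ack ∧ ready) U ready])| = |{q1, q4, q5}| = 3.

3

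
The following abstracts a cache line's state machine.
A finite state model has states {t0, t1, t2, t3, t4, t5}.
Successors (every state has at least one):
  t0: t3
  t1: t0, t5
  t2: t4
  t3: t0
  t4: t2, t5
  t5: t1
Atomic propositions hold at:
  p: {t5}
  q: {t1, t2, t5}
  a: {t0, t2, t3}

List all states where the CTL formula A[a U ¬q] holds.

{t0, t2, t3, t4}

Sat(¬q) = {t0, t3, t4}
A[a U ¬q]: least fixpoint, start Z0 = Sat(¬q) = {t0, t3, t4}, add states in Sat(a) with every successor in Z. Z1 = {t0, t2, t3, t4}; fixed.
Sat(A[a U ¬q]) = {t0, t2, t3, t4}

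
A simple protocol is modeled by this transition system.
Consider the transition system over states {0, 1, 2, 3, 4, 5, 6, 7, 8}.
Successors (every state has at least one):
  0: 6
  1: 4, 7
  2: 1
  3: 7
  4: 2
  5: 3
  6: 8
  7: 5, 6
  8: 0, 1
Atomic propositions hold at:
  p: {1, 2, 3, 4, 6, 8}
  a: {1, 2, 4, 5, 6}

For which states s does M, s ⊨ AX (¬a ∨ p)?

Sat(¬a) = {0, 3, 7, 8}
Sat(¬a ∨ p) = {0, 1, 2, 3, 4, 6, 7, 8}
Sat(AX (¬a ∨ p)) = {s : every successor in {0, 1, 2, 3, 4, 6, 7, 8}} = {0, 1, 2, 3, 4, 5, 6, 8}

{0, 1, 2, 3, 4, 5, 6, 8}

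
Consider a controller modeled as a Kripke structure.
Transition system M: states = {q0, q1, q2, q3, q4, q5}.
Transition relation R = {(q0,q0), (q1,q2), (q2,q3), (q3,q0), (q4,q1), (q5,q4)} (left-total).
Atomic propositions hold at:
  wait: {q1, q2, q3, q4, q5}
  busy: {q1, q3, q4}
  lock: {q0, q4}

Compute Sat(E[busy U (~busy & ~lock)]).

{q1, q2, q4, q5}

Sat(~busy) = {q0, q2, q5}
Sat(~lock) = {q1, q2, q3, q5}
Sat(~busy & ~lock) = {q2, q5}
E[busy U (~busy & ~lock)]: least fixpoint, start Z0 = Sat((~busy & ~lock)) = {q2, q5}, add states in Sat(busy) with some successor in Z. Z1 = {q1, q2, q5}; Z2 = {q1, q2, q4, q5}; fixed.
Sat(E[busy U (~busy & ~lock)]) = {q1, q2, q4, q5}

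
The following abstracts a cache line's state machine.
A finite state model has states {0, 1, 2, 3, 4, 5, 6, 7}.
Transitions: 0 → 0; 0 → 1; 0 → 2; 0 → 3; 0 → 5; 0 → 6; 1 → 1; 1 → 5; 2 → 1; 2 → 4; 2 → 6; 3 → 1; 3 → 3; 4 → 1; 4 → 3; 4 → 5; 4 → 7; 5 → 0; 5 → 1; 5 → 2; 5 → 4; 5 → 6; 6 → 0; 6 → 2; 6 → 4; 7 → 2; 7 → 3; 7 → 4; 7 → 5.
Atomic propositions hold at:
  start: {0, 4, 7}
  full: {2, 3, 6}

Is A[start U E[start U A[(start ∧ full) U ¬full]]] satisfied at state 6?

No

Sat(start ∧ full) = ∅
Sat(¬full) = {0, 1, 4, 5, 7}
A[(start ∧ full) U ¬full]: least fixpoint, start Z0 = Sat(¬full) = {0, 1, 4, 5, 7}, add states in Sat(start ∧ full) with every successor in Z. Already a fixed point.
Sat(A[(start ∧ full) U ¬full]) = {0, 1, 4, 5, 7}
E[start U A[(start ∧ full) U ¬full]]: least fixpoint, start Z0 = Sat(A[(start ∧ full) U ¬full]) = {0, 1, 4, 5, 7}, add states in Sat(start) with some successor in Z. Already a fixed point.
Sat(E[start U A[(start ∧ full) U ¬full]]) = {0, 1, 4, 5, 7}
A[start U E[start U A[(start ∧ full) U ¬full]]]: least fixpoint, start Z0 = Sat(E[start U A[(start ∧ full) U ¬full]]) = {0, 1, 4, 5, 7}, add states in Sat(start) with every successor in Z. Already a fixed point.
Sat(A[start U E[start U A[(start ∧ full) U ¬full]]]) = {0, 1, 4, 5, 7}
6 ∉ Sat(A[start U E[start U A[(start ∧ full) U ¬full]]]) = {0, 1, 4, 5, 7}, so the formula does not hold at 6.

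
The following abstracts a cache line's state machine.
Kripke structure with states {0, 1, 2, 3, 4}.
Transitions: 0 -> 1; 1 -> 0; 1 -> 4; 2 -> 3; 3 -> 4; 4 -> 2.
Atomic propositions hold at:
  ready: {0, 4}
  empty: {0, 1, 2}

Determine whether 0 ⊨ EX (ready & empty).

Sat(ready & empty) = {0}
Sat(EX (ready & empty)) = {s : some successor in {0}} = {1}
0 ∉ Sat(EX (ready & empty)) = {1}, so the formula does not hold at 0.

No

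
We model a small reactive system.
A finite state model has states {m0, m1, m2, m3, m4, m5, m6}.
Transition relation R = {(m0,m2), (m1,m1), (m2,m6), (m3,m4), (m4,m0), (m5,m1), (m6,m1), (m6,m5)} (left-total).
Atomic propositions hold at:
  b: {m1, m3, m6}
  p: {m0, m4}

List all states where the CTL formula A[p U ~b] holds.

Sat(~b) = {m0, m2, m4, m5}
A[p U ~b]: least fixpoint, start Z0 = Sat(~b) = {m0, m2, m4, m5}, add states in Sat(p) with every successor in Z. Already a fixed point.
Sat(A[p U ~b]) = {m0, m2, m4, m5}

{m0, m2, m4, m5}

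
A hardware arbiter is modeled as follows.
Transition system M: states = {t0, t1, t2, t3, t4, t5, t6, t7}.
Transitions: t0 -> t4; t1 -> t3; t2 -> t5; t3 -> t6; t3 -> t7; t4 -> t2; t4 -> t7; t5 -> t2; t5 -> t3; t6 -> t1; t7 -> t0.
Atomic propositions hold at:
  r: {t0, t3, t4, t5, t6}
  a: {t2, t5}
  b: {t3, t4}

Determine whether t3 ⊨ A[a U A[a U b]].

Yes

A[a U b]: least fixpoint, start Z0 = Sat(b) = {t3, t4}, add states in Sat(a) with every successor in Z. Already a fixed point.
Sat(A[a U b]) = {t3, t4}
A[a U A[a U b]]: least fixpoint, start Z0 = Sat(A[a U b]) = {t3, t4}, add states in Sat(a) with every successor in Z. Already a fixed point.
Sat(A[a U A[a U b]]) = {t3, t4}
t3 ∈ Sat(A[a U A[a U b]]) = {t3, t4}, so the formula holds at t3.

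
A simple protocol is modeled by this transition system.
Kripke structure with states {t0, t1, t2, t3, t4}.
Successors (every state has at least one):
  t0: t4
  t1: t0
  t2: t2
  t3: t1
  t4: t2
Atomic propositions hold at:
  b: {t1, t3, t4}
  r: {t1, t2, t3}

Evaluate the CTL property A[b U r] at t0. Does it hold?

A[b U r]: least fixpoint, start Z0 = Sat(r) = {t1, t2, t3}, add states in Sat(b) with every successor in Z. Z1 = {t1, t2, t3, t4}; fixed.
Sat(A[b U r]) = {t1, t2, t3, t4}
t0 ∉ Sat(A[b U r]) = {t1, t2, t3, t4}, so the formula does not hold at t0.

No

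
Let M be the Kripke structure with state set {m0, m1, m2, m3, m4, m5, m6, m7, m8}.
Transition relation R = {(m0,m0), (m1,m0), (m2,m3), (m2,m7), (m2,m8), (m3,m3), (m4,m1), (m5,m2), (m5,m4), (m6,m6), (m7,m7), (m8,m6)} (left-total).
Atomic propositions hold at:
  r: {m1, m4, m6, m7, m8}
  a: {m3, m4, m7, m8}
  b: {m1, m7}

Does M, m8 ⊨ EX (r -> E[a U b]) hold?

No

E[a U b]: least fixpoint, start Z0 = Sat(b) = {m1, m7}, add states in Sat(a) with some successor in Z. Z1 = {m1, m4, m7}; fixed.
Sat(E[a U b]) = {m1, m4, m7}
Sat(r -> E[a U b]) = {m0, m1, m2, m3, m4, m5, m7}
Sat(EX (r -> E[a U b])) = {s : some successor in {m0, m1, m2, m3, m4, m5, m7}} = {m0, m1, m2, m3, m4, m5, m7}
m8 ∉ Sat(EX (r -> E[a U b])) = {m0, m1, m2, m3, m4, m5, m7}, so the formula does not hold at m8.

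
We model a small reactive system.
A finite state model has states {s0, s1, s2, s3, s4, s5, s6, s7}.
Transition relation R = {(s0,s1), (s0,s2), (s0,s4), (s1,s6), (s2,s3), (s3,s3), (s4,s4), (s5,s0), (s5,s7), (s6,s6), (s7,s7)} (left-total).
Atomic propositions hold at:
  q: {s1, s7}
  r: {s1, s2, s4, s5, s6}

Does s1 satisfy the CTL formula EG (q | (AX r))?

Yes

Sat(AX r) = {s : every successor in {s1, s2, s4, s5, s6}} = {s0, s1, s4, s6}
Sat(q | (AX r)) = {s0, s1, s4, s6, s7}
EG (q | (AX r)): greatest fixpoint, start Z0 = {s0, s1, s4, s6, s7}, keep only states in Sat with some successor in Z. Already a fixed point.
Sat(EG (q | (AX r))) = {s0, s1, s4, s6, s7}
s1 ∈ Sat(EG (q | (AX r))) = {s0, s1, s4, s6, s7}, so the formula holds at s1.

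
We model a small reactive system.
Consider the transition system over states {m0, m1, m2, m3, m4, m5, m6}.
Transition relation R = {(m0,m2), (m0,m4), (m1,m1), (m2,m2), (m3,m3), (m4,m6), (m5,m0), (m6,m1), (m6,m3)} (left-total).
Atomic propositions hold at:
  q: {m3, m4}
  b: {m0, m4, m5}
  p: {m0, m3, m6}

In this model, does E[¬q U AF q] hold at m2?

No

Sat(¬q) = {m0, m1, m2, m5, m6}
AF q: least fixpoint, start Z0 = {m3, m4}, add states with every successor in Z. Already a fixed point.
Sat(AF q) = {m3, m4}
E[¬q U AF q]: least fixpoint, start Z0 = Sat(AF q) = {m3, m4}, add states in Sat(¬q) with some successor in Z. Z1 = {m0, m3, m4, m6}; Z2 = {m0, m3, m4, m5, m6}; fixed.
Sat(E[¬q U AF q]) = {m0, m3, m4, m5, m6}
m2 ∉ Sat(E[¬q U AF q]) = {m0, m3, m4, m5, m6}, so the formula does not hold at m2.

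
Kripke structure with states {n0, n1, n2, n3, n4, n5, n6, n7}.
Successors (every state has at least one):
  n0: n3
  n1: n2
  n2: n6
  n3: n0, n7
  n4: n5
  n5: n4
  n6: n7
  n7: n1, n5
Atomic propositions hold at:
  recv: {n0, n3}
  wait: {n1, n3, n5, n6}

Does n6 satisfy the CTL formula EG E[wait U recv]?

No

E[wait U recv]: least fixpoint, start Z0 = Sat(recv) = {n0, n3}, add states in Sat(wait) with some successor in Z. Already a fixed point.
Sat(E[wait U recv]) = {n0, n3}
EG E[wait U recv]: greatest fixpoint, start Z0 = {n0, n3}, keep only states in Sat with some successor in Z. Already a fixed point.
Sat(EG E[wait U recv]) = {n0, n3}
n6 ∉ Sat(EG E[wait U recv]) = {n0, n3}, so the formula does not hold at n6.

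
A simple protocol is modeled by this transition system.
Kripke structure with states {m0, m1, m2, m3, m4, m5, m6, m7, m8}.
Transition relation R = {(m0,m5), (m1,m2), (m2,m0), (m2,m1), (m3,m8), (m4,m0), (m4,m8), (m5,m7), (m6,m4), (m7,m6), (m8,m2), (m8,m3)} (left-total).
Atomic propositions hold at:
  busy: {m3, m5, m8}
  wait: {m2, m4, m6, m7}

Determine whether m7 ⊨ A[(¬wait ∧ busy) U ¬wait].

Sat(¬wait) = {m0, m1, m3, m5, m8}
Sat(¬wait ∧ busy) = {m3, m5, m8}
A[(¬wait ∧ busy) U ¬wait]: least fixpoint, start Z0 = Sat(¬wait) = {m0, m1, m3, m5, m8}, add states in Sat(¬wait ∧ busy) with every successor in Z. Already a fixed point.
Sat(A[(¬wait ∧ busy) U ¬wait]) = {m0, m1, m3, m5, m8}
m7 ∉ Sat(A[(¬wait ∧ busy) U ¬wait]) = {m0, m1, m3, m5, m8}, so the formula does not hold at m7.

No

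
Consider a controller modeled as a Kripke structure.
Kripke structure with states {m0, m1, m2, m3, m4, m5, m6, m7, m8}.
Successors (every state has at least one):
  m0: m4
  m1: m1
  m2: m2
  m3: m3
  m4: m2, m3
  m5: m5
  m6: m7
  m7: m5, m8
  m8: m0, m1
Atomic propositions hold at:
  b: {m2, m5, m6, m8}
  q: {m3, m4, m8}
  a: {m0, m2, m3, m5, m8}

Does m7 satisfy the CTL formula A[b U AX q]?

Sat(AX q) = {s : every successor in {m3, m4, m8}} = {m0, m3}
A[b U AX q]: least fixpoint, start Z0 = Sat(AX q) = {m0, m3}, add states in Sat(b) with every successor in Z. Already a fixed point.
Sat(A[b U AX q]) = {m0, m3}
m7 ∉ Sat(A[b U AX q]) = {m0, m3}, so the formula does not hold at m7.

No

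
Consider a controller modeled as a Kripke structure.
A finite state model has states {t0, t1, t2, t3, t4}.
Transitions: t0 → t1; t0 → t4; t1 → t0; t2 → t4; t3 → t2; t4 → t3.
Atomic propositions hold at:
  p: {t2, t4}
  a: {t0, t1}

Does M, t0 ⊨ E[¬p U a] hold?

Sat(¬p) = {t0, t1, t3}
E[¬p U a]: least fixpoint, start Z0 = Sat(a) = {t0, t1}, add states in Sat(¬p) with some successor in Z. Already a fixed point.
Sat(E[¬p U a]) = {t0, t1}
t0 ∈ Sat(E[¬p U a]) = {t0, t1}, so the formula holds at t0.

Yes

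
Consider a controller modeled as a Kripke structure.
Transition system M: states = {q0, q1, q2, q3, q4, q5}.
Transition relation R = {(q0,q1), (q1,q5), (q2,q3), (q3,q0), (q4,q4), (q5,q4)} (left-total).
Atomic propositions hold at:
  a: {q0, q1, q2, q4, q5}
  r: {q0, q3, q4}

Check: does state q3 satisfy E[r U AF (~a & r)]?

Sat(~a) = {q3}
Sat(~a & r) = {q3}
AF (~a & r): least fixpoint, start Z0 = {q3}, add states with every successor in Z. Z1 = {q2, q3}; fixed.
Sat(AF (~a & r)) = {q2, q3}
E[r U AF (~a & r)]: least fixpoint, start Z0 = Sat(AF (~a & r)) = {q2, q3}, add states in Sat(r) with some successor in Z. Already a fixed point.
Sat(E[r U AF (~a & r)]) = {q2, q3}
q3 ∈ Sat(E[r U AF (~a & r)]) = {q2, q3}, so the formula holds at q3.

Yes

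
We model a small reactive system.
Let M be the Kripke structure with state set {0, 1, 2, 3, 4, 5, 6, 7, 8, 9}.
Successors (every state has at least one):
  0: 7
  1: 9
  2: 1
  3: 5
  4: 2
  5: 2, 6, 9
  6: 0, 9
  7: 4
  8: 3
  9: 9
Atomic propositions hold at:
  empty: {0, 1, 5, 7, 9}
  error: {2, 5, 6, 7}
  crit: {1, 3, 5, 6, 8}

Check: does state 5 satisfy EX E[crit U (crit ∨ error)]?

Sat(crit ∨ error) = {1, 2, 3, 5, 6, 7, 8}
E[crit U (crit ∨ error)]: least fixpoint, start Z0 = Sat((crit ∨ error)) = {1, 2, 3, 5, 6, 7, 8}, add states in Sat(crit) with some successor in Z. Already a fixed point.
Sat(E[crit U (crit ∨ error)]) = {1, 2, 3, 5, 6, 7, 8}
Sat(EX E[crit U (crit ∨ error)]) = {s : some successor in {1, 2, 3, 5, 6, 7, 8}} = {0, 2, 3, 4, 5, 8}
5 ∈ Sat(EX E[crit U (crit ∨ error)]) = {0, 2, 3, 4, 5, 8}, so the formula holds at 5.

Yes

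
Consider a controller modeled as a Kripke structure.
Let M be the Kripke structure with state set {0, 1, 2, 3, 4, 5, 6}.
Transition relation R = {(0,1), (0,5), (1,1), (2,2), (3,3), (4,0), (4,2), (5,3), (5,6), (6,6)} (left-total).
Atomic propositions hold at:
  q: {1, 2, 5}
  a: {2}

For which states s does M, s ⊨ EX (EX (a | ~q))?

Sat(~q) = {0, 3, 4, 6}
Sat(a | ~q) = {0, 2, 3, 4, 6}
Sat(EX (a | ~q)) = {s : some successor in {0, 2, 3, 4, 6}} = {2, 3, 4, 5, 6}
Sat(EX (EX (a | ~q))) = {s : some successor in {2, 3, 4, 5, 6}} = {0, 2, 3, 4, 5, 6}

{0, 2, 3, 4, 5, 6}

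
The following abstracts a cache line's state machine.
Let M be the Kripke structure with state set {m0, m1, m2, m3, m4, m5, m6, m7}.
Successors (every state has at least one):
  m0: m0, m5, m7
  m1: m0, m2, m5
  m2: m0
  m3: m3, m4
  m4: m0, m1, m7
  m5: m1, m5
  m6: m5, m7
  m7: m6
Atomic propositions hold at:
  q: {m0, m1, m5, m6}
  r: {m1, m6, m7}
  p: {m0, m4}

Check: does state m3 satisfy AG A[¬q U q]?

Sat(¬q) = {m2, m3, m4, m7}
A[¬q U q]: least fixpoint, start Z0 = Sat(q) = {m0, m1, m5, m6}, add states in Sat(¬q) with every successor in Z. Z1 = {m0, m1, m2, m5, m6, m7}; Z2 = {m0, m1, m2, m4, m5, m6, m7}; fixed.
Sat(A[¬q U q]) = {m0, m1, m2, m4, m5, m6, m7}
AG A[¬q U q]: greatest fixpoint, start Z0 = {m0, m1, m2, m4, m5, m6, m7}, keep only states in Sat with every successor in Z. Already a fixed point.
Sat(AG A[¬q U q]) = {m0, m1, m2, m4, m5, m6, m7}
m3 ∉ Sat(AG A[¬q U q]) = {m0, m1, m2, m4, m5, m6, m7}, so the formula does not hold at m3.

No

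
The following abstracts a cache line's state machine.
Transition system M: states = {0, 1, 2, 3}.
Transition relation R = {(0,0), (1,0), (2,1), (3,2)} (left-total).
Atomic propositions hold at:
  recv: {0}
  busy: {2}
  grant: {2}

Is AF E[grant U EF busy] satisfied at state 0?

EF busy: least fixpoint, start Z0 = {2}, add states with some successor in Z. Z1 = {2, 3}; fixed.
Sat(EF busy) = {2, 3}
E[grant U EF busy]: least fixpoint, start Z0 = Sat(EF busy) = {2, 3}, add states in Sat(grant) with some successor in Z. Already a fixed point.
Sat(E[grant U EF busy]) = {2, 3}
AF E[grant U EF busy]: least fixpoint, start Z0 = {2, 3}, add states with every successor in Z. Already a fixed point.
Sat(AF E[grant U EF busy]) = {2, 3}
0 ∉ Sat(AF E[grant U EF busy]) = {2, 3}, so the formula does not hold at 0.

No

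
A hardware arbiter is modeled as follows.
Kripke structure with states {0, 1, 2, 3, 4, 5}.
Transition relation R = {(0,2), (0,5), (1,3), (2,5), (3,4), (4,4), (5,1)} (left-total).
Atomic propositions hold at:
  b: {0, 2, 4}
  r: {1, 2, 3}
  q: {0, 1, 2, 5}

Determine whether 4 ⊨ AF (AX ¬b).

Sat(¬b) = {1, 3, 5}
Sat(AX ¬b) = {s : every successor in {1, 3, 5}} = {1, 2, 5}
AF (AX ¬b): least fixpoint, start Z0 = {1, 2, 5}, add states with every successor in Z. Z1 = {0, 1, 2, 5}; fixed.
Sat(AF (AX ¬b)) = {0, 1, 2, 5}
4 ∉ Sat(AF (AX ¬b)) = {0, 1, 2, 5}, so the formula does not hold at 4.

No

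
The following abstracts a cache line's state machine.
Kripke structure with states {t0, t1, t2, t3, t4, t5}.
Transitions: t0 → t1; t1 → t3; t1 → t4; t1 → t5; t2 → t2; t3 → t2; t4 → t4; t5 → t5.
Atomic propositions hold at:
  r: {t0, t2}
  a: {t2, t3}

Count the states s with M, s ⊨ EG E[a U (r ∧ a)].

2

Sat(r ∧ a) = {t2}
E[a U (r ∧ a)]: least fixpoint, start Z0 = Sat((r ∧ a)) = {t2}, add states in Sat(a) with some successor in Z. Z1 = {t2, t3}; fixed.
Sat(E[a U (r ∧ a)]) = {t2, t3}
EG E[a U (r ∧ a)]: greatest fixpoint, start Z0 = {t2, t3}, keep only states in Sat with some successor in Z. Already a fixed point.
Sat(EG E[a U (r ∧ a)]) = {t2, t3}
|Sat(EG E[a U (r ∧ a)])| = |{t2, t3}| = 2.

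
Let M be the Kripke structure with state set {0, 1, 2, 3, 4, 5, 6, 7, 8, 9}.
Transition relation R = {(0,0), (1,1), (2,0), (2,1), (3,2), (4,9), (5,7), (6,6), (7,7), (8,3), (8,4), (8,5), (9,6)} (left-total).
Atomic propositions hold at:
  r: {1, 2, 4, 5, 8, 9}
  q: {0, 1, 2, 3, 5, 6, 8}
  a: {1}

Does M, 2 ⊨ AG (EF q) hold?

EF q: least fixpoint, start Z0 = {0, 1, 2, 3, 5, 6, 8}, add states with some successor in Z. Z1 = {0, 1, 2, 3, 5, 6, 8, 9}; Z2 = {0, 1, 2, 3, 4, 5, 6, 8, 9}; fixed.
Sat(EF q) = {0, 1, 2, 3, 4, 5, 6, 8, 9}
AG (EF q): greatest fixpoint, start Z0 = {0, 1, 2, 3, 4, 5, 6, 8, 9}, keep only states in Sat with every successor in Z. Z1 = {0, 1, 2, 3, 4, 6, 8, 9}; Z2 = {0, 1, 2, 3, 4, 6, 9}; fixed.
Sat(AG (EF q)) = {0, 1, 2, 3, 4, 6, 9}
2 ∈ Sat(AG (EF q)) = {0, 1, 2, 3, 4, 6, 9}, so the formula holds at 2.

Yes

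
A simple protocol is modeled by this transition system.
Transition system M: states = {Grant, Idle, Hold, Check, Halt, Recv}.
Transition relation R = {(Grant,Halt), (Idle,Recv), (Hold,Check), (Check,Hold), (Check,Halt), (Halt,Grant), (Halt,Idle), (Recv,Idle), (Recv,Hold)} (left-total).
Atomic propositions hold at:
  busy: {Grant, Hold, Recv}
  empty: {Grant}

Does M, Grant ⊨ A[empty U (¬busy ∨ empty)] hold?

Yes

Sat(¬busy) = {Idle, Check, Halt}
Sat(¬busy ∨ empty) = {Grant, Idle, Check, Halt}
A[empty U (¬busy ∨ empty)]: least fixpoint, start Z0 = Sat((¬busy ∨ empty)) = {Grant, Idle, Check, Halt}, add states in Sat(empty) with every successor in Z. Already a fixed point.
Sat(A[empty U (¬busy ∨ empty)]) = {Grant, Idle, Check, Halt}
Grant ∈ Sat(A[empty U (¬busy ∨ empty)]) = {Grant, Idle, Check, Halt}, so the formula holds at Grant.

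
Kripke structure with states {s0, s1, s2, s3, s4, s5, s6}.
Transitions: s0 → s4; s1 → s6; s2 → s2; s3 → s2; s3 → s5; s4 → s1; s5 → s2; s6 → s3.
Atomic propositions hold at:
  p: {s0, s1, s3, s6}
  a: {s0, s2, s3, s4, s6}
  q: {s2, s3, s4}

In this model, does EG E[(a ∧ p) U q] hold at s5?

Sat(a ∧ p) = {s0, s3, s6}
E[(a ∧ p) U q]: least fixpoint, start Z0 = Sat(q) = {s2, s3, s4}, add states in Sat(a ∧ p) with some successor in Z. Z1 = {s0, s2, s3, s4, s6}; fixed.
Sat(E[(a ∧ p) U q]) = {s0, s2, s3, s4, s6}
EG E[(a ∧ p) U q]: greatest fixpoint, start Z0 = {s0, s2, s3, s4, s6}, keep only states in Sat with some successor in Z. Z1 = {s0, s2, s3, s6}; Z2 = {s2, s3, s6}; fixed.
Sat(EG E[(a ∧ p) U q]) = {s2, s3, s6}
s5 ∉ Sat(EG E[(a ∧ p) U q]) = {s2, s3, s6}, so the formula does not hold at s5.

No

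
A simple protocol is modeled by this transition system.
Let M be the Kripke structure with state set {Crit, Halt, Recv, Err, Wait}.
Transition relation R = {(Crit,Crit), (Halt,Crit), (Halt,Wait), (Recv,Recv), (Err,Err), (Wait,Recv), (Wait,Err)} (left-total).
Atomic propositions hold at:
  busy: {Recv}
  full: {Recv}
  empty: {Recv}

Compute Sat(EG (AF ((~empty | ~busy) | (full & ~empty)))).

{Crit, Halt, Err, Wait}

Sat(~empty) = {Crit, Halt, Err, Wait}
Sat(~busy) = {Crit, Halt, Err, Wait}
Sat(~empty | ~busy) = {Crit, Halt, Err, Wait}
Sat(full & ~empty) = ∅
Sat((~empty | ~busy) | (full & ~empty)) = {Crit, Halt, Err, Wait}
AF ((~empty | ~busy) | (full & ~empty)): least fixpoint, start Z0 = {Crit, Halt, Err, Wait}, add states with every successor in Z. Already a fixed point.
Sat(AF ((~empty | ~busy) | (full & ~empty))) = {Crit, Halt, Err, Wait}
EG (AF ((~empty | ~busy) | (full & ~empty))): greatest fixpoint, start Z0 = {Crit, Halt, Err, Wait}, keep only states in Sat with some successor in Z. Already a fixed point.
Sat(EG (AF ((~empty | ~busy) | (full & ~empty)))) = {Crit, Halt, Err, Wait}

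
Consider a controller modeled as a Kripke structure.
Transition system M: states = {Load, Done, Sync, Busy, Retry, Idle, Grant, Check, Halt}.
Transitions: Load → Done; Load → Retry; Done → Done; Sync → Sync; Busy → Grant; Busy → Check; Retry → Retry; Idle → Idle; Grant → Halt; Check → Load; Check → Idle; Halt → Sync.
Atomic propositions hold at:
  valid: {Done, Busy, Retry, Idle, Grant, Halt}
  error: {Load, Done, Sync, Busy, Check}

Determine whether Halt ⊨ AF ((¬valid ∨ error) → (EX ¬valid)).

Sat(¬valid) = {Load, Sync, Check}
Sat(¬valid ∨ error) = {Load, Done, Sync, Busy, Check}
Sat(EX ¬valid) = {s : some successor in {Load, Sync, Check}} = {Sync, Busy, Check, Halt}
Sat((¬valid ∨ error) → (EX ¬valid)) = {Sync, Busy, Retry, Idle, Grant, Check, Halt}
AF ((¬valid ∨ error) → (EX ¬valid)): least fixpoint, start Z0 = {Sync, Busy, Retry, Idle, Grant, Check, Halt}, add states with every successor in Z. Already a fixed point.
Sat(AF ((¬valid ∨ error) → (EX ¬valid))) = {Sync, Busy, Retry, Idle, Grant, Check, Halt}
Halt ∈ Sat(AF ((¬valid ∨ error) → (EX ¬valid))) = {Sync, Busy, Retry, Idle, Grant, Check, Halt}, so the formula holds at Halt.

Yes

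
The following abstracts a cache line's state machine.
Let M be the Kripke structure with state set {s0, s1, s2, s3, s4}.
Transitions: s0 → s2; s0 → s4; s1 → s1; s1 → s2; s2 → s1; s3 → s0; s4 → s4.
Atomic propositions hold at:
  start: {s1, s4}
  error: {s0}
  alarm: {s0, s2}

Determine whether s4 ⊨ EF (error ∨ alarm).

No

Sat(error ∨ alarm) = {s0, s2}
EF (error ∨ alarm): least fixpoint, start Z0 = {s0, s2}, add states with some successor in Z. Z1 = {s0, s1, s2, s3}; fixed.
Sat(EF (error ∨ alarm)) = {s0, s1, s2, s3}
s4 ∉ Sat(EF (error ∨ alarm)) = {s0, s1, s2, s3}, so the formula does not hold at s4.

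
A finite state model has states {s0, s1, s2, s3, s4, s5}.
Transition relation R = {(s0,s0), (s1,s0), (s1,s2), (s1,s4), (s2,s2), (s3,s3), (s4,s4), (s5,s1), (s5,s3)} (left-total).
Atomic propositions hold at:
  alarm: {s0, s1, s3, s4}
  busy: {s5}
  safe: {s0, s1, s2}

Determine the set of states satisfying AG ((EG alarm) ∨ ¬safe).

EG alarm: greatest fixpoint, start Z0 = {s0, s1, s3, s4}, keep only states in Sat with some successor in Z. Already a fixed point.
Sat(EG alarm) = {s0, s1, s3, s4}
Sat(¬safe) = {s3, s4, s5}
Sat((EG alarm) ∨ ¬safe) = {s0, s1, s3, s4, s5}
AG ((EG alarm) ∨ ¬safe): greatest fixpoint, start Z0 = {s0, s1, s3, s4, s5}, keep only states in Sat with every successor in Z. Z1 = {s0, s3, s4, s5}; Z2 = {s0, s3, s4}; fixed.
Sat(AG ((EG alarm) ∨ ¬safe)) = {s0, s3, s4}

{s0, s3, s4}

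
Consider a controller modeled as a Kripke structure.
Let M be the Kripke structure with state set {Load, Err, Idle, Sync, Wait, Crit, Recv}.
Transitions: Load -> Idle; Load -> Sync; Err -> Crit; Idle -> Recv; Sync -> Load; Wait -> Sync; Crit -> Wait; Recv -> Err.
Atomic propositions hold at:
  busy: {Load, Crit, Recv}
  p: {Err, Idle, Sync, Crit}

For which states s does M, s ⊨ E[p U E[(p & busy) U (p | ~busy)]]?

Sat(p & busy) = {Crit}
Sat(~busy) = {Err, Idle, Sync, Wait}
Sat(p | ~busy) = {Err, Idle, Sync, Wait, Crit}
E[(p & busy) U (p | ~busy)]: least fixpoint, start Z0 = Sat((p | ~busy)) = {Err, Idle, Sync, Wait, Crit}, add states in Sat(p & busy) with some successor in Z. Already a fixed point.
Sat(E[(p & busy) U (p | ~busy)]) = {Err, Idle, Sync, Wait, Crit}
E[p U E[(p & busy) U (p | ~busy)]]: least fixpoint, start Z0 = Sat(E[(p & busy) U (p | ~busy)]) = {Err, Idle, Sync, Wait, Crit}, add states in Sat(p) with some successor in Z. Already a fixed point.
Sat(E[p U E[(p & busy) U (p | ~busy)]]) = {Err, Idle, Sync, Wait, Crit}

{Err, Idle, Sync, Wait, Crit}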